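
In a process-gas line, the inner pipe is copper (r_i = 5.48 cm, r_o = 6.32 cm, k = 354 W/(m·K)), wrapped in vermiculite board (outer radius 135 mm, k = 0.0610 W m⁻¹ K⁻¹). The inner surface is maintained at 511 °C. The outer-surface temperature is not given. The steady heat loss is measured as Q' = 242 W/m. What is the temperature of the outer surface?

T_out = 31.8 °C

Sum the resistances:
  R'_copper = ln(0.0632/0.0548)/(2πk) = 0.1426/(2π·354) = 6.412×10^-5 m·K/W
  R'_vermiculite board = ln(0.135/0.0632)/(2πk) = 0.7590/(2π·0.0610) = 1.980 m·K/W
ΣR = 1.980 m·K/W
ΔT = Q'·ΣR = 242 × 1.980 = 479.2 K
Heat flows outward, so T_out = T_in − ΔT = 511 − 479.2 = 31.8 °C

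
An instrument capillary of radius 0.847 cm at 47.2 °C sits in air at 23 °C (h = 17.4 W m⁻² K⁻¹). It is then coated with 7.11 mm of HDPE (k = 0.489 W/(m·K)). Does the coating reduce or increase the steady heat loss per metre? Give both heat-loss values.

Critical radius for a cylinder: r_cr = k/h = 0.0281 m = 2.81 cm.
Outer radius after coating: r₂ = 0.00847 + 0.00711 = 0.01558 m.
Since r₁ < r_cr and r₂ ≤ r_cr, the coating moves toward the maximum at r_cr — heat loss rises.
Bare: R = 1/(2πr₁h) = 1.080 m·K/W; Q = 24.2/1.080 = 22.4 W/m.
Coated: R = R_cond + R_conv = 0.7854 m·K/W; Q = 24.2/0.7854 = 30.8 W/m.

increases: 22.4 → 30.8 W/m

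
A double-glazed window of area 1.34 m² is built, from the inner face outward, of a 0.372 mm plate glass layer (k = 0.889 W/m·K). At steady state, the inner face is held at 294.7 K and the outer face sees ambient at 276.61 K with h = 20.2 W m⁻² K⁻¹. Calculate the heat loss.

Q = 486 W

Treat each layer as a resistance in series:
  R_plate glass = L/(kA) = 3.72×10^-4/(0.889·1.34) = 3.123×10^-4 K/W
  R_conv,out = 1/(hA) = 1/(20.2·1.34) = 0.03694 K/W
ΣR = 3.123×10^-4 + 0.03694 = 0.03725 K/W
Q = ΔT/ΣR = (294.7 K − 276.61 K)/0.03725 = 486 W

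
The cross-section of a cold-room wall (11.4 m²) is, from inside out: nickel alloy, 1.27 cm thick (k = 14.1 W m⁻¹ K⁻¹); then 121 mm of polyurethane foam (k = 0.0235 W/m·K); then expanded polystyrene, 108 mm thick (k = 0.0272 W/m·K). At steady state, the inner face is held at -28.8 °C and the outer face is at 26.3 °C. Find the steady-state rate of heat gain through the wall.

Resistance network (inner→outer):
  R_nickel alloy = L/(kA) = 0.0127/(14.1·11.4) = 7.901×10^-5 K/W
  R_polyurethane foam = L/(kA) = 0.121/(0.0235·11.4) = 0.4517 K/W
  R_expanded polystyrene = L/(kA) = 0.108/(0.0272·11.4) = 0.3483 K/W
ΣR = 7.901×10^-5 + 0.4517 + 0.3483 = 0.8001 K/W
Q = ΔT/ΣR = (-28.8 °C − 26.3 °C)/0.8001 = -68.9 W
(Negative Q ⇒ heat flows inward; heat gain = 68.9 W.)

Q = 68.9 W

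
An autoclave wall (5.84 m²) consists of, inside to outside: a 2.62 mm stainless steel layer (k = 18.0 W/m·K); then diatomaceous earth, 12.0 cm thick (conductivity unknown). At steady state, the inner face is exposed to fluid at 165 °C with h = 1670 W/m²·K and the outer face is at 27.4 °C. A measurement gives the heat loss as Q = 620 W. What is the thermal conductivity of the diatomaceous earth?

ΣR = ΔT/Q = |165 − 27.4|/620 = 0.2219 K/W
Known resistances:
  R_conv,in = 1/(hA) = 1/(1670·5.84) = 1.025×10^-4 K/W
  R_stainless steel = L/(kA) = 0.00262/(18.0·5.84) = 2.492×10^-5 K/W
R_diatomaceous earth = ΣR − ΣR_known = 0.2219 − 1.274×10^-4 = 0.2218 K/W
L/(kA) = 0.2218 ⇒ k = 0.120/(0.2218·5.84) = 0.0926 W/m·K

k = 0.0926 W/m·K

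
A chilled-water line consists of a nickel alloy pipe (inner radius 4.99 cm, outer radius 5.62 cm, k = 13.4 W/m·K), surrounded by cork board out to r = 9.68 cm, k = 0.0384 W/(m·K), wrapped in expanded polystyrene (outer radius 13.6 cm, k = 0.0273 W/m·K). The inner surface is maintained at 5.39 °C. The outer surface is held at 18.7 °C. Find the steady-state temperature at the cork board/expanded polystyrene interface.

T = 12.5 °C

Resistance network (inner→outer):
  R'_nickel alloy = ln(0.0562/0.0499)/(2πk) = 0.1189/(2π·13.4) = 0.001412 m·K/W
  R'_cork board = ln(0.0968/0.0562)/(2πk) = 0.5437/(2π·0.0384) = 2.254 m·K/W
  R'_expanded polystyrene = ln(0.136/0.0968)/(2πk) = 0.3400/(2π·0.0273) = 1.982 m·K/W
ΣR = 0.001412 + 2.254 + 1.982 = 4.237 m·K/W
Q' = ΔT/ΣR = (5.39 °C − 18.7 °C)/4.237 = -3.141 W/m
From the inner boundary to the cork board/expanded polystyrene interface, ΣR_partial = 2.255 m·K/W.
T_interface = T_in − Q'·ΣR_partial = 5.39 °C − (-3.141)(2.255) = 12.5 °C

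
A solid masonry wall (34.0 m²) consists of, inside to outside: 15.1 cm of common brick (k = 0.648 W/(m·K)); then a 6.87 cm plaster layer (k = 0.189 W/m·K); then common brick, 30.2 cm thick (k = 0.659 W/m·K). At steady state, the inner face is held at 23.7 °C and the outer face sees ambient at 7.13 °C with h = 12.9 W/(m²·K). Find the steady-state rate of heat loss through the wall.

Resistance network (inner→outer):
  R_common brick = L/(kA) = 0.151/(0.648·34.0) = 0.006854 K/W
  R_plaster = L/(kA) = 0.0687/(0.189·34.0) = 0.01069 K/W
  R_common brick = L/(kA) = 0.302/(0.659·34.0) = 0.01348 K/W
  R_conv,out = 1/(hA) = 1/(12.9·34.0) = 0.002280 K/W
ΣR = 0.006854 + 0.01069 + 0.01348 + 0.002280 = 0.03330 K/W
Q = ΔT/ΣR = (23.7 °C − 7.13 °C)/0.03330 = 498 W

Q = 498 W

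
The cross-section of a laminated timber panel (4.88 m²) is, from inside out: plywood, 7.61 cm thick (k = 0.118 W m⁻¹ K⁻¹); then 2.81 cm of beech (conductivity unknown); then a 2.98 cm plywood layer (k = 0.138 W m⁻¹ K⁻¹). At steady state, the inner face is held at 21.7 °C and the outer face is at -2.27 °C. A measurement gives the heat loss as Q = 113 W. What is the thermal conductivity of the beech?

k = 0.161 W/m·K

ΣR = ΔT/Q = |21.7 − -2.27|/113 = 0.2121 K/W
Known resistances:
  R_plywood = L/(kA) = 0.0761/(0.118·4.88) = 0.1322 K/W
  R_plywood = L/(kA) = 0.0298/(0.138·4.88) = 0.04425 K/W
R_beech = ΣR − ΣR_known = 0.2121 − 0.1764 = 0.03570 K/W
L/(kA) = 0.03570 ⇒ k = 0.0281/(0.03570·4.88) = 0.161 W/m·K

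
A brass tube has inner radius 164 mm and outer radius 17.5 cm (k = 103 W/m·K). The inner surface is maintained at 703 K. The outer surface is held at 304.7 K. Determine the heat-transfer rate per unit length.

Q' = 3970 kW/m

Q' = 2πk·ΔT/ln(r₂/r₁) = 2π × 103 × 398.3 / ln(0.175/0.164) = 3.97×10^6 W/m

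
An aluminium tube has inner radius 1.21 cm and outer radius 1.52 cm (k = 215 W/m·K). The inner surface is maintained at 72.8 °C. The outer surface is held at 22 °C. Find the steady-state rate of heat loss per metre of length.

Q' = 2πk·ΔT/ln(r₂/r₁) = 2π × 215 × 50.8 / ln(0.0152/0.0121) = 3.01×10^5 W/m

Q' = 301 kW/m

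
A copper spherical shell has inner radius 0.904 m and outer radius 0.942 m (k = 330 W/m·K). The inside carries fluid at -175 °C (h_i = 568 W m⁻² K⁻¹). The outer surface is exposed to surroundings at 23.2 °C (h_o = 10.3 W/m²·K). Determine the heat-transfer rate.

Resistance network (inner→outer):
  R_conv,in = 1/(4πr²h) = 1/(4π·0.904²·568) = 1.714×10^-4 K/W
  R_copper = (1/0.904 − 1/0.942)/(4πk) = 0.04462/(4π·330) = 1.076×10^-5 K/W
  R_conv,out = 1/(4πr²h) = 1/(4π·0.942²·10.3) = 0.008707 K/W
ΣR = 1.714×10^-4 + 1.076×10^-5 + 0.008707 = 0.008889 K/W
Q = ΔT/ΣR = (-175 °C − 23.2 °C)/0.008889 = -22300 W
(Negative Q ⇒ heat flows inward; heat gain = 22300 W.)

Q = 22.3 kW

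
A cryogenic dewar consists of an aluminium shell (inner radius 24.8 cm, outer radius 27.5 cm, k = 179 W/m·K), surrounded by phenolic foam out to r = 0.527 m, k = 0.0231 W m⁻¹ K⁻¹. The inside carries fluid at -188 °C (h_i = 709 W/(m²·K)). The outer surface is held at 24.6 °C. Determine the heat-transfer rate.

Series thermal resistances, inner to outer:
  R_conv,in = 1/(4πr²h) = 1/(4π·0.248²·709) = 0.001825 K/W
  R_aluminium = (1/0.248 − 1/0.275)/(4πk) = 0.3959/(4π·179) = 1.760×10^-4 K/W
  R_phenolic foam = (1/0.275 − 1/0.527)/(4πk) = 1.739/(4π·0.0231) = 5.990 K/W
ΣR = 0.001825 + 1.760×10^-4 + 5.990 = 5.992 K/W
Q = ΔT/ΣR = (-188 °C − 24.6 °C)/5.992 = -35.5 W
(Negative Q ⇒ heat flows inward; heat gain = 35.5 W.)

Q = 35.5 W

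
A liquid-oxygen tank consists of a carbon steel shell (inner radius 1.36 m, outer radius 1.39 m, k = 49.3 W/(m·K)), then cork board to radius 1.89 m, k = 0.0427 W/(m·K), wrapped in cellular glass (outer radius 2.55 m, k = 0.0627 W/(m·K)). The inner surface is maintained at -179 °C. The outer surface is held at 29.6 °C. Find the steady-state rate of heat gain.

Q = 395 W

Series thermal resistances, inner to outer:
  R_carbon steel = (1/1.36 − 1/1.39)/(4πk) = 0.01587/(4π·49.3) = 2.562×10^-5 K/W
  R_cork board = (1/1.39 − 1/1.89)/(4πk) = 0.1903/(4π·0.0427) = 0.3547 K/W
  R_cellular glass = (1/1.89 − 1/2.55)/(4πk) = 0.1369/(4π·0.0627) = 0.1738 K/W
ΣR = 2.562×10^-5 + 0.3547 + 0.1738 = 0.5285 K/W
Q = ΔT/ΣR = (-179 °C − 29.6 °C)/0.5285 = -395 W
(Negative Q ⇒ heat flows inward; heat gain = 395 W.)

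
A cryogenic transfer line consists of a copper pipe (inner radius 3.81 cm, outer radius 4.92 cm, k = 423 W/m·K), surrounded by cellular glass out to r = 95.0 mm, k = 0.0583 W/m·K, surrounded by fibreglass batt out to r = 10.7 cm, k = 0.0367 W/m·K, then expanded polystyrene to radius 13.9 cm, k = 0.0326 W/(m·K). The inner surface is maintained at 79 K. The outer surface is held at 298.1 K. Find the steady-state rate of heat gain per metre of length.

Series thermal resistances, inner to outer:
  R'_copper = ln(0.0492/0.0381)/(2πk) = 0.2557/(2π·423) = 9.620×10^-5 m·K/W
  R'_cellular glass = ln(0.0950/0.0492)/(2πk) = 0.6580/(2π·0.0583) = 1.796 m·K/W
  R'_fibreglass batt = ln(0.107/0.0950)/(2πk) = 0.1190/(2π·0.0367) = 0.5159 m·K/W
  R'_expanded polystyrene = ln(0.139/0.107)/(2πk) = 0.2616/(2π·0.0326) = 1.277 m·K/W
ΣR = 9.620×10^-5 + 1.796 + 0.5159 + 1.277 = 3.589 m·K/W
Q' = ΔT/ΣR = (79 K − 298.1 K)/3.589 = -61.0 W/m
(Negative Q' ⇒ heat flows inward; heat gain = 61.0 W/m.)

Q' = 61.0 W/m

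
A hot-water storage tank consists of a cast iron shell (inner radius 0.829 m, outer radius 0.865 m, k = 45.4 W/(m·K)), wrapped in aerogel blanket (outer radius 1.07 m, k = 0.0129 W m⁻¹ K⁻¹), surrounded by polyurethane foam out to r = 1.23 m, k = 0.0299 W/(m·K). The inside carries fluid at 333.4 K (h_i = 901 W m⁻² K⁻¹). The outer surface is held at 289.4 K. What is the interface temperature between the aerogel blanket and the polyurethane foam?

Series thermal resistances, inner to outer:
  R_conv,in = 1/(4πr²h) = 1/(4π·0.829²·901) = 1.285×10^-4 K/W
  R_cast iron = (1/0.829 − 1/0.865)/(4πk) = 0.05020/(4π·45.4) = 8.800×10^-5 K/W
  R_aerogel blanket = (1/0.865 − 1/1.07)/(4πk) = 0.2215/(4π·0.0129) = 1.366 K/W
  R_polyurethane foam = (1/1.07 − 1/1.23)/(4πk) = 0.1216/(4π·0.0299) = 0.3236 K/W
ΣR = 1.285×10^-4 + 8.800×10^-5 + 1.366 + 0.3236 = 1.690 K/W
Q = ΔT/ΣR = (333.4 K − 289.4 K)/1.690 = 26.04 W
From the inner boundary to the aerogel blanket/polyurethane foam interface, ΣR_partial = 1.366 K/W.
T_interface = T_in − Q·ΣR_partial = 333.4 K − (26.04)(1.366) = 297.8 K

T = 297.8 K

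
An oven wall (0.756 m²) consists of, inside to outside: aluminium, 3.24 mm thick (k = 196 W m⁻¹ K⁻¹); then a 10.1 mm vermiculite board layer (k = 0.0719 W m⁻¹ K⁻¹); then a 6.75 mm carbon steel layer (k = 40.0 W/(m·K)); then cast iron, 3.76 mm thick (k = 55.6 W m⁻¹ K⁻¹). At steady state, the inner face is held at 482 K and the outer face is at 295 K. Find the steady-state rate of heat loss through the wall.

Q = 1000 W

Resistance network (inner→outer):
  R_aluminium = L/(kA) = 0.00324/(196·0.756) = 2.187×10^-5 K/W
  R_vermiculite board = L/(kA) = 0.0101/(0.0719·0.756) = 0.1858 K/W
  R_carbon steel = L/(kA) = 0.00675/(40.0·0.756) = 2.232×10^-4 K/W
  R_cast iron = L/(kA) = 0.00376/(55.6·0.756) = 8.945×10^-5 K/W
ΣR = 2.187×10^-5 + 0.1858 + 2.232×10^-4 + 8.945×10^-5 = 0.1861 K/W
Q = ΔT/ΣR = (482 K − 295 K)/0.1861 = 1000 W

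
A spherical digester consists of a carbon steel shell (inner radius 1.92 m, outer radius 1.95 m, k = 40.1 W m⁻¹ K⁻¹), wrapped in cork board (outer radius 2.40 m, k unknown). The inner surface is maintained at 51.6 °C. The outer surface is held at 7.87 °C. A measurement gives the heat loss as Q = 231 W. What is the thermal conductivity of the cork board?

k = 0.0404 W/m·K

ΣR = ΔT/Q = |51.6 − 7.87|/231 = 0.1893 K/W
Known resistances:
  R_carbon steel = (1/1.92 − 1/1.95)/(4πk) = 0.008013/(4π·40.1) = 1.590×10^-5 K/W
R_cork board = ΣR − ΣR_known = 0.1893 − 1.590×10^-5 = 0.1893 K/W
(1/r₁−1/r₂)/(4πk) = 0.1893 ⇒ k = 0.09615/(4π·0.1893) = 0.0404 W/m·K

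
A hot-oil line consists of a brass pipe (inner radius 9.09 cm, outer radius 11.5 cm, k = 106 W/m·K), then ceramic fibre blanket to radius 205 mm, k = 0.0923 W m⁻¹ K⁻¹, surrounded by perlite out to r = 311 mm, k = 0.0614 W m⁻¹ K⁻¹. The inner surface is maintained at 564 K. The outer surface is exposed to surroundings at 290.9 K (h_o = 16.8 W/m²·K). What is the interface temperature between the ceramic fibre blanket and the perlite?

T = 435 K

Resistance network (inner→outer):
  R'_brass = ln(0.115/0.0909)/(2πk) = 0.2352/(2π·106) = 3.531×10^-4 m·K/W
  R'_ceramic fibre blanket = ln(0.205/0.115)/(2πk) = 0.5781/(2π·0.0923) = 0.9968 m·K/W
  R'_perlite = ln(0.311/0.205)/(2πk) = 0.4168/(2π·0.0614) = 1.080 m·K/W
  R'_conv,out = 1/(2πr h) = 1/(2π·0.311·16.8) = 0.03046 m·K/W
ΣR = 3.531×10^-4 + 0.9968 + 1.080 + 0.03046 = 2.108 m·K/W
Q' = ΔT/ΣR = (564 K − 290.9 K)/2.108 = 129.6 W/m
From the inner boundary to the ceramic fibre blanket/perlite interface, ΣR_partial = 0.9972 m·K/W.
T_interface = T_in − Q'·ΣR_partial = 564 K − (129.6)(0.9972) = 435 K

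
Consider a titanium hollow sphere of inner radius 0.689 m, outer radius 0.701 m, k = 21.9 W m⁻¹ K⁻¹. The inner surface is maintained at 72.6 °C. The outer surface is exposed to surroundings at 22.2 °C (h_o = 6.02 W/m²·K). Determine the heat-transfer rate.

Q = 1870 W

Series thermal resistances, inner to outer:
  R_titanium = (1/0.689 − 1/0.701)/(4πk) = 0.02485/(4π·21.9) = 9.028×10^-5 K/W
  R_conv,out = 1/(4πr²h) = 1/(4π·0.701²·6.02) = 0.02690 K/W
ΣR = 9.028×10^-5 + 0.02690 = 0.02699 K/W
Q = ΔT/ΣR = (72.6 °C − 22.2 °C)/0.02699 = 1870 W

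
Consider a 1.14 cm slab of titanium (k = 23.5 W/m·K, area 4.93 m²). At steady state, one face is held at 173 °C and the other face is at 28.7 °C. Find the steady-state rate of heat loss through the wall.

Q = 1.47×10^6 W

Q = kA·ΔT/L = 23.5 × 4.93 × |173 °C − 28.7 °C| / 0.0114 = 1.47×10^6 W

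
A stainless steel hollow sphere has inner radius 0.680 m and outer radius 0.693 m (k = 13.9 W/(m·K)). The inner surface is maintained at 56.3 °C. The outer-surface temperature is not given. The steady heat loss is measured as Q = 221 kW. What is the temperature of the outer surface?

Sum the resistances:
  R_stainless steel = (1/0.680 − 1/0.693)/(4πk) = 0.02759/(4π·13.9) = 1.579×10^-4 K/W
ΣR = 1.579×10^-4 K/W
ΔT = Q·ΣR = 2.21×10^5 × 1.579×10^-4 = 34.90 K
Heat flows outward, so T_out = T_in − ΔT = 56.3 − 34.90 = 21.4 °C

T_out = 21.4 °C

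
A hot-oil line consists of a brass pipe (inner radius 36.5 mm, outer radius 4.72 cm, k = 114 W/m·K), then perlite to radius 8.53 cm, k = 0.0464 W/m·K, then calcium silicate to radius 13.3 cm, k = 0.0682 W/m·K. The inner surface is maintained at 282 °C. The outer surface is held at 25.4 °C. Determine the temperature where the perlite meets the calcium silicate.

Series thermal resistances, inner to outer:
  R'_brass = ln(0.0472/0.0365)/(2πk) = 0.2571/(2π·114) = 3.589×10^-4 m·K/W
  R'_perlite = ln(0.0853/0.0472)/(2πk) = 0.5918/(2π·0.0464) = 2.030 m·K/W
  R'_calcium silicate = ln(0.133/0.0853)/(2πk) = 0.4442/(2π·0.0682) = 1.037 m·K/W
ΣR = 3.589×10^-4 + 2.030 + 1.037 = 3.067 m·K/W
Q' = ΔT/ΣR = (282 °C − 25.4 °C)/3.067 = 83.66 W/m
From the inner boundary to the perlite/calcium silicate interface, ΣR_partial = 2.030 m·K/W.
T_interface = T_in − Q'·ΣR_partial = 282 °C − (83.66)(2.030) = 112 °C

T = 112 °C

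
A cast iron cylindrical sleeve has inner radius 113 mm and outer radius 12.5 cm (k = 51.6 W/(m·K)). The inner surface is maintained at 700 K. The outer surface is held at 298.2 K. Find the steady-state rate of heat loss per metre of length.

Q' = 2πk·ΔT/ln(r₂/r₁) = 2π × 51.6 × 401.8 / ln(0.125/0.113) = 1.29×10^6 W/m

Q' = 1.29×10^6 W/m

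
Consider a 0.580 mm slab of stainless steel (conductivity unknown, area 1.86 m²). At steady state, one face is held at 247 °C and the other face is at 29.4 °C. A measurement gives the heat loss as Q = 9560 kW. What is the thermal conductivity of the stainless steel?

k = 13.7 W/m·K

ΣR = ΔT/Q = |247 − 29.4|/9.56×10^6 = 2.276×10^-5 K/W
L/(kA) = 2.276×10^-5 ⇒ k = 5.80×10^-4/(2.276×10^-5·1.86) = 13.7 W/m·K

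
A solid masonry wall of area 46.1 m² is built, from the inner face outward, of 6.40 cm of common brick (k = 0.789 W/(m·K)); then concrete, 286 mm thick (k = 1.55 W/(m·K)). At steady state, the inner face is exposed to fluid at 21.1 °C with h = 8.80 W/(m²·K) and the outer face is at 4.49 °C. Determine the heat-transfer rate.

Q = 2020 W

Resistance network (inner→outer):
  R_conv,in = 1/(hA) = 1/(8.80·46.1) = 0.002465 K/W
  R_common brick = L/(kA) = 0.0640/(0.789·46.1) = 0.001760 K/W
  R_concrete = L/(kA) = 0.286/(1.55·46.1) = 0.004003 K/W
ΣR = 0.002465 + 0.001760 + 0.004003 = 0.008228 K/W
Q = ΔT/ΣR = (21.1 °C − 4.49 °C)/0.008228 = 2020 W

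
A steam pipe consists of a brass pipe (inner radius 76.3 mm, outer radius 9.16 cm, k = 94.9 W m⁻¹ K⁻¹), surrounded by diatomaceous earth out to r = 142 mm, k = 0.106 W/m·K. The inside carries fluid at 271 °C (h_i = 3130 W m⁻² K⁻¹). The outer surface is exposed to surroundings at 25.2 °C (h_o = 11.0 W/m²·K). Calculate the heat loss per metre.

Q' = 323 W/m

Series thermal resistances, inner to outer:
  R'_conv,in = 1/(2πr h) = 1/(2π·0.0763·3130) = 6.664×10^-4 m·K/W
  R'_brass = ln(0.0916/0.0763)/(2πk) = 0.1828/(2π·94.9) = 3.065×10^-4 m·K/W
  R'_diatomaceous earth = ln(0.142/0.0916)/(2πk) = 0.4384/(2π·0.106) = 0.6582 m·K/W
  R'_conv,out = 1/(2πr h) = 1/(2π·0.142·11.0) = 0.1019 m·K/W
ΣR = 6.664×10^-4 + 3.065×10^-4 + 0.6582 + 0.1019 = 0.7611 m·K/W
Q' = ΔT/ΣR = (271 °C − 25.2 °C)/0.7611 = 323 W/m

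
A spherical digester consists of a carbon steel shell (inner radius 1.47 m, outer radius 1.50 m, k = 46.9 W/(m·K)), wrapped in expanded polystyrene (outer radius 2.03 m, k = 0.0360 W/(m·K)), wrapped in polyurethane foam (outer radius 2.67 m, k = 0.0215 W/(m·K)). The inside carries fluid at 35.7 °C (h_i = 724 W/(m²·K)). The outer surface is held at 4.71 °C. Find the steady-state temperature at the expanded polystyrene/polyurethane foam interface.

T = 21.2 °C

Treat each layer as a resistance in series:
  R_conv,in = 1/(4πr²h) = 1/(4π·1.47²·724) = 5.086×10^-5 K/W
  R_carbon steel = (1/1.47 − 1/1.50)/(4πk) = 0.01361/(4π·46.9) = 2.309×10^-5 K/W
  R_expanded polystyrene = (1/1.50 − 1/2.03)/(4πk) = 0.1741/(4π·0.0360) = 0.3847 K/W
  R_polyurethane foam = (1/2.03 − 1/2.67)/(4πk) = 0.1181/(4π·0.0215) = 0.4370 K/W
ΣR = 5.086×10^-5 + 2.309×10^-5 + 0.3847 + 0.4370 = 0.8218 K/W
Q = ΔT/ΣR = (35.7 °C − 4.71 °C)/0.8218 = 37.71 W
From the inner boundary to the expanded polystyrene/polyurethane foam interface, ΣR_partial = 0.3848 K/W.
T_interface = T_in − Q·ΣR_partial = 35.7 °C − (37.71)(0.3848) = 21.2 °C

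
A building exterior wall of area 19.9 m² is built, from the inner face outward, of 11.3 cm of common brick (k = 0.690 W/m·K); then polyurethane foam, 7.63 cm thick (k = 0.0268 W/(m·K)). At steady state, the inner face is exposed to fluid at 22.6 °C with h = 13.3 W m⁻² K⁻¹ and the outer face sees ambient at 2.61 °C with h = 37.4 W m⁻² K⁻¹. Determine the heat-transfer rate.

Treat each layer as a resistance in series:
  R_conv,in = 1/(hA) = 1/(13.3·19.9) = 0.003778 K/W
  R_common brick = L/(kA) = 0.113/(0.690·19.9) = 0.008230 K/W
  R_polyurethane foam = L/(kA) = 0.0763/(0.0268·19.9) = 0.1431 K/W
  R_conv,out = 1/(hA) = 1/(37.4·19.9) = 0.001344 K/W
ΣR = 0.003778 + 0.008230 + 0.1431 + 0.001344 = 0.1565 K/W
Q = ΔT/ΣR = (22.6 °C − 2.61 °C)/0.1565 = 128 W

Q = 128 W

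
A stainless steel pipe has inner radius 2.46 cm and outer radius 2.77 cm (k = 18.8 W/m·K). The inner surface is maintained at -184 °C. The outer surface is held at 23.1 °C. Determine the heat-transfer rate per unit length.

Q' = 206 kW/m

Q' = 2πk·ΔT/ln(r₂/r₁) = 2π × 18.8 × 207.1 / ln(0.0277/0.0246) = 2.06×10^5 W/m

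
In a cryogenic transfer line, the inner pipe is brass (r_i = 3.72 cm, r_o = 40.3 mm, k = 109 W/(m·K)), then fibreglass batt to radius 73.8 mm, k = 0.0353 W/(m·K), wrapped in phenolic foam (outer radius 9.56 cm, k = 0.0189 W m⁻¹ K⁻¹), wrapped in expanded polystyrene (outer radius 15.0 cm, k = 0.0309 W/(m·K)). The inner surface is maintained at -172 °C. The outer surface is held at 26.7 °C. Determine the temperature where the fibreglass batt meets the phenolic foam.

Treat each layer as a resistance in series:
  R'_brass = ln(0.0403/0.0372)/(2πk) = 0.08004/(2π·109) = 1.169×10^-4 m·K/W
  R'_fibreglass batt = ln(0.0738/0.0403)/(2πk) = 0.6050/(2π·0.0353) = 2.728 m·K/W
  R'_phenolic foam = ln(0.0956/0.0738)/(2πk) = 0.2588/(2π·0.0189) = 2.179 m·K/W
  R'_expanded polystyrene = ln(0.150/0.0956)/(2πk) = 0.4505/(2π·0.0309) = 2.320 m·K/W
ΣR = 1.169×10^-4 + 2.728 + 2.179 + 2.320 = 7.227 m·K/W
Q' = ΔT/ΣR = (-172 °C − 26.7 °C)/7.227 = -27.49 W/m
From the inner boundary to the fibreglass batt/phenolic foam interface, ΣR_partial = 2.728 m·K/W.
T_interface = T_in − Q'·ΣR_partial = -172 °C − (-27.49)(2.728) = -97.0 °C

T = -97.0 °C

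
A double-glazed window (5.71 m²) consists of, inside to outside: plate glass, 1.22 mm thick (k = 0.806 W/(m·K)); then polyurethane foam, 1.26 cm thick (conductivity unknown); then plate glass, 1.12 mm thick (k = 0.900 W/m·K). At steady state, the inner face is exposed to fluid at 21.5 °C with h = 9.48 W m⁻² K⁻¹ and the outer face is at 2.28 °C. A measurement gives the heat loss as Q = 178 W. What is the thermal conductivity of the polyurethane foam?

ΣR = ΔT/Q = |21.5 − 2.28|/178 = 0.1080 K/W
Known resistances:
  R_conv,in = 1/(hA) = 1/(9.48·5.71) = 0.01847 K/W
  R_plate glass = L/(kA) = 0.00122/(0.806·5.71) = 2.651×10^-4 K/W
  R_plate glass = L/(kA) = 0.00112/(0.900·5.71) = 2.179×10^-4 K/W
R_polyurethane foam = ΣR − ΣR_known = 0.1080 − 0.01895 = 0.08905 K/W
L/(kA) = 0.08905 ⇒ k = 0.0126/(0.08905·5.71) = 0.0248 W/m·K

k = 0.0248 W/m·K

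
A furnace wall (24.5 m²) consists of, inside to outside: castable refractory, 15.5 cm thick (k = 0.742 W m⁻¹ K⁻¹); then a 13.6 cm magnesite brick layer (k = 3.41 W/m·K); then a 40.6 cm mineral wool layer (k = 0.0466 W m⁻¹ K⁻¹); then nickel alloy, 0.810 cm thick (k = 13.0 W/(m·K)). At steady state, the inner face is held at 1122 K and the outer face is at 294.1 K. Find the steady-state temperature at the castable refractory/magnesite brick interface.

Resistance network (inner→outer):
  R_castable refractory = L/(kA) = 0.155/(0.742·24.5) = 0.008526 K/W
  R_magnesite brick = L/(kA) = 0.136/(3.41·24.5) = 0.001628 K/W
  R_mineral wool = L/(kA) = 0.406/(0.0466·24.5) = 0.3556 K/W
  R_nickel alloy = L/(kA) = 0.00810/(13.0·24.5) = 2.543×10^-5 K/W
ΣR = 0.008526 + 0.001628 + 0.3556 + 2.543×10^-5 = 0.3658 K/W
Q = ΔT/ΣR = (1122 K − 294.1 K)/0.3658 = 2263 W
From the inner boundary to the castable refractory/magnesite brick interface, ΣR_partial = 0.008526 K/W.
T_interface = T_in − Q·ΣR_partial = 1122 K − (2263)(0.008526) = 1103 K

T = 1103 K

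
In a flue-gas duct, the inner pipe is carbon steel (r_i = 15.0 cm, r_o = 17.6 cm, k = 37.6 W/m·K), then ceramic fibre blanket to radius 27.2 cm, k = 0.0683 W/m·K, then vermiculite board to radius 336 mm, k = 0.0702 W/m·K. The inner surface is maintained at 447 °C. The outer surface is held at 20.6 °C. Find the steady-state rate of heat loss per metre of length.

Q' = 285 W/m

Treat each layer as a resistance in series:
  R'_carbon steel = ln(0.176/0.150)/(2πk) = 0.1598/(2π·37.6) = 6.766×10^-4 m·K/W
  R'_ceramic fibre blanket = ln(0.272/0.176)/(2πk) = 0.4353/(2π·0.0683) = 1.014 m·K/W
  R'_vermiculite board = ln(0.336/0.272)/(2πk) = 0.2113/(2π·0.0702) = 0.4791 m·K/W
ΣR = 6.766×10^-4 + 1.014 + 0.4791 = 1.494 m·K/W
Q' = ΔT/ΣR = (447 °C − 20.6 °C)/1.494 = 285 W/m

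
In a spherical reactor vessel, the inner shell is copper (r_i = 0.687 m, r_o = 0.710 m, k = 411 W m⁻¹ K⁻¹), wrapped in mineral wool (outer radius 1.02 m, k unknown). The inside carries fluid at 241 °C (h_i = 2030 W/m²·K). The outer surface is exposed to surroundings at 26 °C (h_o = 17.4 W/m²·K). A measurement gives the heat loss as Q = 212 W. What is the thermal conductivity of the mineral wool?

k = 0.0337 W/m·K

ΣR = ΔT/Q = |241 − 26|/212 = 1.014 K/W
Known resistances:
  R_conv,in = 1/(4πr²h) = 1/(4π·0.687²·2030) = 8.306×10^-5 K/W
  R_copper = (1/0.687 − 1/0.710)/(4πk) = 0.04715/(4π·411) = 9.130×10^-6 K/W
  R_conv,out = 1/(4πr²h) = 1/(4π·1.02²·17.4) = 0.004396 K/W
R_mineral wool = ΣR − ΣR_known = 1.014 − 0.004488 = 1.010 K/W
(1/r₁−1/r₂)/(4πk) = 1.010 ⇒ k = 0.4281/(4π·1.010) = 0.0337 W/m·K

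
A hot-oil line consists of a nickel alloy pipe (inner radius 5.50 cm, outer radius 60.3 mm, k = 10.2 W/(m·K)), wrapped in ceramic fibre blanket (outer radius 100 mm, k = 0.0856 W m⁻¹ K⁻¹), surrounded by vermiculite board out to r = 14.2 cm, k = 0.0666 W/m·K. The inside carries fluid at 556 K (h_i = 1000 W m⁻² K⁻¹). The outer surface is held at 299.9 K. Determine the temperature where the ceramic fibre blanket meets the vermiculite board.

Series thermal resistances, inner to outer:
  R'_conv,in = 1/(2πr h) = 1/(2π·0.0550·1000) = 0.002894 m·K/W
  R'_nickel alloy = ln(0.0603/0.0550)/(2πk) = 0.09200/(2π·10.2) = 0.001435 m·K/W
  R'_ceramic fibre blanket = ln(0.100/0.0603)/(2πk) = 0.5058/(2π·0.0856) = 0.9405 m·K/W
  R'_vermiculite board = ln(0.142/0.100)/(2πk) = 0.3507/(2π·0.0666) = 0.8380 m·K/W
ΣR = 0.002894 + 0.001435 + 0.9405 + 0.8380 = 1.783 m·K/W
Q' = ΔT/ΣR = (556 K − 299.9 K)/1.783 = 143.6 W/m
From the inner boundary to the ceramic fibre blanket/vermiculite board interface, ΣR_partial = 0.9448 m·K/W.
T_interface = T_in − Q'·ΣR_partial = 556 K − (143.6)(0.9448) = 420 K

T = 420 K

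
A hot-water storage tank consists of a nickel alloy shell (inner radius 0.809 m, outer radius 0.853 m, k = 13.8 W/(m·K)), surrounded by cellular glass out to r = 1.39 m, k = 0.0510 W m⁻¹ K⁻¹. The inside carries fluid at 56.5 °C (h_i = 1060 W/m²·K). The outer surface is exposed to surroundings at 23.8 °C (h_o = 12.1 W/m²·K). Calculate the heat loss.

Treat each layer as a resistance in series:
  R_conv,in = 1/(4πr²h) = 1/(4π·0.809²·1060) = 1.147×10^-4 K/W
  R_nickel alloy = (1/0.809 − 1/0.853)/(4πk) = 0.06376/(4π·13.8) = 3.677×10^-4 K/W
  R_cellular glass = (1/0.853 − 1/1.39)/(4πk) = 0.4529/(4π·0.0510) = 0.7067 K/W
  R_conv,out = 1/(4πr²h) = 1/(4π·1.39²·12.1) = 0.003404 K/W
ΣR = 1.147×10^-4 + 3.677×10^-4 + 0.7067 + 0.003404 = 0.7106 K/W
Q = ΔT/ΣR = (56.5 °C − 23.8 °C)/0.7106 = 46.0 W

Q = 46.0 W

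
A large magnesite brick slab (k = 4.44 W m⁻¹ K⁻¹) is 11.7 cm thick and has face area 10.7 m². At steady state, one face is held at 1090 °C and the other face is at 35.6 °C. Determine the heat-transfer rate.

Q = 428 kW

Q = kA·ΔT/L = 4.44 × 10.7 × |1090 °C − 35.6 °C| / 0.117 = 4.28×10^5 W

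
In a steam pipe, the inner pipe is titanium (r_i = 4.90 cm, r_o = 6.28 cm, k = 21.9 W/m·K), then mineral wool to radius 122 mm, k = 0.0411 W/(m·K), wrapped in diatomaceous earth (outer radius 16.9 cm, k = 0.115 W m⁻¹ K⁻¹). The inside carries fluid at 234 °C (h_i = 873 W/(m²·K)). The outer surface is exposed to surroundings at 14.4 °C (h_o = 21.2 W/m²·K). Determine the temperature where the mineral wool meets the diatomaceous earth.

Series thermal resistances, inner to outer:
  R'_conv,in = 1/(2πr h) = 1/(2π·0.0490·873) = 0.003721 m·K/W
  R'_titanium = ln(0.0628/0.0490)/(2πk) = 0.2481/(2π·21.9) = 0.001803 m·K/W
  R'_mineral wool = ln(0.122/0.0628)/(2πk) = 0.6641/(2π·0.0411) = 2.572 m·K/W
  R'_diatomaceous earth = ln(0.169/0.122)/(2πk) = 0.3259/(2π·0.115) = 0.4510 m·K/W
  R'_conv,out = 1/(2πr h) = 1/(2π·0.169·21.2) = 0.04442 m·K/W
ΣR = 0.003721 + 0.001803 + 2.572 + 0.4510 + 0.04442 = 3.073 m·K/W
Q' = ΔT/ΣR = (234 °C − 14.4 °C)/3.073 = 71.46 W/m
From the inner boundary to the mineral wool/diatomaceous earth interface, ΣR_partial = 2.578 m·K/W.
T_interface = T_in − Q'·ΣR_partial = 234 °C − (71.46)(2.578) = 49.8 °C

T = 49.8 °C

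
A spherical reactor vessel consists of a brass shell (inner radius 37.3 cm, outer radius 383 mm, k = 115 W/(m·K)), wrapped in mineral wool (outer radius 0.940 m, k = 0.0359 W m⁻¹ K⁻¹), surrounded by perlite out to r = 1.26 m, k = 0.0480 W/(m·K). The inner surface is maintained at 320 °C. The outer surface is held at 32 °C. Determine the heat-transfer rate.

Treat each layer as a resistance in series:
  R_brass = (1/0.373 − 1/0.383)/(4πk) = 0.07000/(4π·115) = 4.844×10^-5 K/W
  R_mineral wool = (1/0.383 − 1/0.940)/(4πk) = 1.547/(4π·0.0359) = 3.429 K/W
  R_perlite = (1/0.940 − 1/1.26)/(4πk) = 0.2702/(4π·0.0480) = 0.4479 K/W
ΣR = 4.844×10^-5 + 3.429 + 0.4479 = 3.877 K/W
Q = ΔT/ΣR = (320 °C − 32 °C)/3.877 = 74.3 W

Q = 74.3 W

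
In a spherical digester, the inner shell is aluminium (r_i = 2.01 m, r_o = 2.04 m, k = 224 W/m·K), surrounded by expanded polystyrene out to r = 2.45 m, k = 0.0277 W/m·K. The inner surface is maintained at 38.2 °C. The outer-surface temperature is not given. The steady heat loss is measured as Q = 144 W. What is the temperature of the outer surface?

T_out = 4.26 °C

Sum the resistances:
  R_aluminium = (1/2.01 − 1/2.04)/(4πk) = 0.007316/(4π·224) = 2.599×10^-6 K/W
  R_expanded polystyrene = (1/2.04 − 1/2.45)/(4πk) = 0.08203/(4π·0.0277) = 0.2357 K/W
ΣR = 0.2357 K/W
ΔT = Q·ΣR = 144 × 0.2357 = 33.94 K
Heat flows outward, so T_out = T_in − ΔT = 38.2 − 33.94 = 4.26 °C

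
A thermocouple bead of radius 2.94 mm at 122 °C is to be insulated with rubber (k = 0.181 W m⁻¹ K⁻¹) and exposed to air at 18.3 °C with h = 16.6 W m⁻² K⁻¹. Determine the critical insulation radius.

r_cr = 2.18 cm

For a sphere, r_cr = 2k_ins/h = 2·0.181/16.6 = 0.0218 m = 2.18 cm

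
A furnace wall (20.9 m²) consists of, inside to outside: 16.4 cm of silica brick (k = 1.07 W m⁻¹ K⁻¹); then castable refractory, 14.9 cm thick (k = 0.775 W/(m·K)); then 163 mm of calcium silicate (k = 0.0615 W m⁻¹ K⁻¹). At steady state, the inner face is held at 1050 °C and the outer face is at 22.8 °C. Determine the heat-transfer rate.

Treat each layer as a resistance in series:
  R_silica brick = L/(kA) = 0.164/(1.07·20.9) = 0.007334 K/W
  R_castable refractory = L/(kA) = 0.149/(0.775·20.9) = 0.009199 K/W
  R_calcium silicate = L/(kA) = 0.163/(0.0615·20.9) = 0.1268 K/W
ΣR = 0.007334 + 0.009199 + 0.1268 = 0.1433 K/W
Q = ΔT/ΣR = (1050 °C − 22.8 °C)/0.1433 = 7170 W

Q = 7.17 kW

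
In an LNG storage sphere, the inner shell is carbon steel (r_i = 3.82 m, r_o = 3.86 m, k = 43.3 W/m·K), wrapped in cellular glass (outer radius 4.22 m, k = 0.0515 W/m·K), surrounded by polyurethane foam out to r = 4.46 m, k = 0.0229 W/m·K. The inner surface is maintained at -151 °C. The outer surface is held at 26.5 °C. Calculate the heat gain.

Resistance network (inner→outer):
  R_carbon steel = (1/3.82 − 1/3.86)/(4πk) = 0.002713/(4π·43.3) = 4.986×10^-6 K/W
  R_cellular glass = (1/3.86 − 1/4.22)/(4πk) = 0.02210/(4π·0.0515) = 0.03415 K/W
  R_polyurethane foam = (1/4.22 − 1/4.46)/(4πk) = 0.01275/(4π·0.0229) = 0.04431 K/W
ΣR = 4.986×10^-6 + 0.03415 + 0.04431 = 0.07846 K/W
Q = ΔT/ΣR = (-151 °C − 26.5 °C)/0.07846 = -2260 W
(Negative Q ⇒ heat flows inward; heat gain = 2260 W.)

Q = 2.26 kW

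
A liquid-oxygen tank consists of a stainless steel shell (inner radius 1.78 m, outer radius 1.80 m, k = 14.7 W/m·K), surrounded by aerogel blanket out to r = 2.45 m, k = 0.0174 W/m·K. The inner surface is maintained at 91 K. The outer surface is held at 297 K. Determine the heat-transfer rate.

Treat each layer as a resistance in series:
  R_stainless steel = (1/1.78 − 1/1.80)/(4πk) = 0.006242/(4π·14.7) = 3.379×10^-5 K/W
  R_aerogel blanket = (1/1.80 − 1/2.45)/(4πk) = 0.1474/(4π·0.0174) = 0.6741 K/W
ΣR = 3.379×10^-5 + 0.6741 = 0.6741 K/W
Q = ΔT/ΣR = (91 K − 297 K)/0.6741 = -306 W
(Negative Q ⇒ heat flows inward; heat gain = 306 W.)

Q = 306 W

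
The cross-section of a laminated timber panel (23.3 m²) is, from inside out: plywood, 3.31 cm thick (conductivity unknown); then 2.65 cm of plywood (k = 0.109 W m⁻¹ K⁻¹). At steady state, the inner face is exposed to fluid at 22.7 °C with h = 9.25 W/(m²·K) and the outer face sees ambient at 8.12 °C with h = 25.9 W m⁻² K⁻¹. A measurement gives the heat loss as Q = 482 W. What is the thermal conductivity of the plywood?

ΣR = ΔT/Q = |22.7 − 8.12|/482 = 0.03025 K/W
Known resistances:
  R_conv,in = 1/(hA) = 1/(9.25·23.3) = 0.004640 K/W
  R_plywood = L/(kA) = 0.0265/(0.109·23.3) = 0.01043 K/W
  R_conv,out = 1/(hA) = 1/(25.9·23.3) = 0.001657 K/W
R_plywood = ΣR − ΣR_known = 0.03025 − 0.01673 = 0.01352 K/W
L/(kA) = 0.01352 ⇒ k = 0.0331/(0.01352·23.3) = 0.105 W/m·K

k = 0.105 W/m·K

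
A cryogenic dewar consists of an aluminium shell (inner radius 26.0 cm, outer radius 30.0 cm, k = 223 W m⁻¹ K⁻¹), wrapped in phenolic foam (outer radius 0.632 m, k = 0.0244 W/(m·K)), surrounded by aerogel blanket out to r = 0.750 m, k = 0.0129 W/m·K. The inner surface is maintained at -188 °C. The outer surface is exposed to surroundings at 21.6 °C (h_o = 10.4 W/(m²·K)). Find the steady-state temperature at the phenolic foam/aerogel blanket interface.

Treat each layer as a resistance in series:
  R_aluminium = (1/0.260 − 1/0.300)/(4πk) = 0.5128/(4π·223) = 1.830×10^-4 K/W
  R_phenolic foam = (1/0.300 − 1/0.632)/(4πk) = 1.751/(4π·0.0244) = 5.711 K/W
  R_aerogel blanket = (1/0.632 − 1/0.750)/(4πk) = 0.2489/(4π·0.0129) = 1.536 K/W
  R_conv,out = 1/(4πr²h) = 1/(4π·0.750²·10.4) = 0.01360 K/W
ΣR = 1.830×10^-4 + 5.711 + 1.536 + 0.01360 = 7.261 K/W
Q = ΔT/ΣR = (-188 °C − 21.6 °C)/7.261 = -28.87 W
From the inner boundary to the phenolic foam/aerogel blanket interface, ΣR_partial = 5.711 K/W.
T_interface = T_in − Q·ΣR_partial = -188 °C − (-28.87)(5.711) = -23.1 °C

T = -23.1 °C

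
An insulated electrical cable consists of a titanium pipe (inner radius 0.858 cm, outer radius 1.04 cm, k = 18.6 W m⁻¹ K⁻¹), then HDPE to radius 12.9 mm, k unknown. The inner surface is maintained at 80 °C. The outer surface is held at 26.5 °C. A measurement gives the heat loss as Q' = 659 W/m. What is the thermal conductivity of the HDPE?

ΣR = ΔT/Q' = |80 − 26.5|/659 = 0.08118 m·K/W
Known resistances:
  R'_titanium = ln(0.0104/0.00858)/(2πk) = 0.1924/(2π·18.6) = 0.001646 m·K/W
R_HDPE = ΣR − ΣR_known = 0.08118 − 0.001646 = 0.07953 m·K/W
ln(r₂/r₁)/(2πk) = 0.07953 ⇒ k = 0.2154/(2π·0.07953) = 0.431 W/m·K

k = 0.431 W/m·K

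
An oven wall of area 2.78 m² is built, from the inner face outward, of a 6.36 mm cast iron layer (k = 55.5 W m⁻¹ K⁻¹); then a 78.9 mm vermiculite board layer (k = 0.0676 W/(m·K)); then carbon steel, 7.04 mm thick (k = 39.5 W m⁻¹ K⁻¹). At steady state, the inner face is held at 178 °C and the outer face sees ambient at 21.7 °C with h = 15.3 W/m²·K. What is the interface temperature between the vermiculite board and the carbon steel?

Series thermal resistances, inner to outer:
  R_cast iron = L/(kA) = 0.00636/(55.5·2.78) = 4.122×10^-5 K/W
  R_vermiculite board = L/(kA) = 0.0789/(0.0676·2.78) = 0.4198 K/W
  R_carbon steel = L/(kA) = 0.00704/(39.5·2.78) = 6.411×10^-5 K/W
  R_conv,out = 1/(hA) = 1/(15.3·2.78) = 0.02351 K/W
ΣR = 4.122×10^-5 + 0.4198 + 6.411×10^-5 + 0.02351 = 0.4434 K/W
Q = ΔT/ΣR = (178 °C − 21.7 °C)/0.4434 = 352.5 W
From the inner boundary to the vermiculite board/carbon steel interface, ΣR_partial = 0.4198 K/W.
T_interface = T_in − Q·ΣR_partial = 178 °C − (352.5)(0.4198) = 30.0 °C

T = 30.0 °C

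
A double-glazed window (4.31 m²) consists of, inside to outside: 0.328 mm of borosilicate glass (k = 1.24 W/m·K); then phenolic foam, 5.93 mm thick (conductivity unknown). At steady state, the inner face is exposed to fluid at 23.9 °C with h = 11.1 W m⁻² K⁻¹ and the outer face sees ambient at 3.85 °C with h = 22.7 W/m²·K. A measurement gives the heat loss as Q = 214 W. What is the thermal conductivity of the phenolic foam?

ΣR = ΔT/Q = |23.9 − 3.85|/214 = 0.09369 K/W
Known resistances:
  R_conv,in = 1/(hA) = 1/(11.1·4.31) = 0.02090 K/W
  R_borosilicate glass = L/(kA) = 3.28×10^-4/(1.24·4.31) = 6.137×10^-5 K/W
  R_conv,out = 1/(hA) = 1/(22.7·4.31) = 0.01022 K/W
R_phenolic foam = ΣR − ΣR_known = 0.09369 − 0.03118 = 0.06251 K/W
L/(kA) = 0.06251 ⇒ k = 0.00593/(0.06251·4.31) = 0.0220 W/m·K

k = 0.0220 W/m·K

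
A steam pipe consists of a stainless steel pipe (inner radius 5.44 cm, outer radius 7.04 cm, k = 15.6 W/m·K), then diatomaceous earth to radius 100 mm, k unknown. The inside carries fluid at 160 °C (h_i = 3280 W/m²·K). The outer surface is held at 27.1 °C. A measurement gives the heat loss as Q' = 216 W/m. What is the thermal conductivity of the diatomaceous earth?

ΣR = ΔT/Q' = |160 − 27.1|/216 = 0.6153 m·K/W
Known resistances:
  R'_conv,in = 1/(2πr h) = 1/(2π·0.0544·3280) = 8.920×10^-4 m·K/W
  R'_stainless steel = ln(0.0704/0.0544)/(2πk) = 0.2578/(2π·15.6) = 0.002630 m·K/W
R_diatomaceous earth = ΣR − ΣR_known = 0.6153 − 0.003522 = 0.6118 m·K/W
ln(r₂/r₁)/(2πk) = 0.6118 ⇒ k = 0.3510/(2π·0.6118) = 0.0913 W/m·K

k = 0.0913 W/m·K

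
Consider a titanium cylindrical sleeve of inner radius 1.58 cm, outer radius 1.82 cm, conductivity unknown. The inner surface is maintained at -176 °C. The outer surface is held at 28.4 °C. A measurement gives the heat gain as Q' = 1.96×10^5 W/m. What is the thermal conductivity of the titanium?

k = 21.6 W/m·K

ΣR = ΔT/Q' = |-176 − 28.4|/1.96×10^5 = 0.001043 m·K/W
ln(r₂/r₁)/(2πk) = 0.001043 ⇒ k = 0.1414/(2π·0.001043) = 21.6 W/m·K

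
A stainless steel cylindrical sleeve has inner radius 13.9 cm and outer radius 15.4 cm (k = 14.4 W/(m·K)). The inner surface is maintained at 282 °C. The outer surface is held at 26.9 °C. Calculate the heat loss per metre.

Q' = 2πk·ΔT/ln(r₂/r₁) = 2π × 14.4 × 255.1 / ln(0.154/0.139) = 2.25×10^5 W/m

Q' = 225 kW/m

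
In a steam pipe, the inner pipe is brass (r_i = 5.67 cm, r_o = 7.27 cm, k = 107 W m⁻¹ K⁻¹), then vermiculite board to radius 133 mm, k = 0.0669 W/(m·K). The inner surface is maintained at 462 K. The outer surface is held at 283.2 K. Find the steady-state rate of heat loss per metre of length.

Resistance network (inner→outer):
  R'_brass = ln(0.0727/0.0567)/(2πk) = 0.2486/(2π·107) = 3.697×10^-4 m·K/W
  R'_vermiculite board = ln(0.133/0.0727)/(2πk) = 0.6040/(2π·0.0669) = 1.437 m·K/W
ΣR = 3.697×10^-4 + 1.437 = 1.437 m·K/W
Q' = ΔT/ΣR = (462 K − 283.2 K)/1.437 = 124 W/m

Q' = 124 W/m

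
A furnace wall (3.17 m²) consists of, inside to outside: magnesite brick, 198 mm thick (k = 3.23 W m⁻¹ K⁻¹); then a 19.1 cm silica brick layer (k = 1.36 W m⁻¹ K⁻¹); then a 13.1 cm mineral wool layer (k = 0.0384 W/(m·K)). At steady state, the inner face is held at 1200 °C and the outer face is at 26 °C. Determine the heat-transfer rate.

Q = 1030 W

Series thermal resistances, inner to outer:
  R_magnesite brick = L/(kA) = 0.198/(3.23·3.17) = 0.01934 K/W
  R_silica brick = L/(kA) = 0.191/(1.36·3.17) = 0.04430 K/W
  R_mineral wool = L/(kA) = 0.131/(0.0384·3.17) = 1.076 K/W
ΣR = 0.01934 + 0.04430 + 1.076 = 1.140 K/W
Q = ΔT/ΣR = (1200 °C − 26 °C)/1.140 = 1030 W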